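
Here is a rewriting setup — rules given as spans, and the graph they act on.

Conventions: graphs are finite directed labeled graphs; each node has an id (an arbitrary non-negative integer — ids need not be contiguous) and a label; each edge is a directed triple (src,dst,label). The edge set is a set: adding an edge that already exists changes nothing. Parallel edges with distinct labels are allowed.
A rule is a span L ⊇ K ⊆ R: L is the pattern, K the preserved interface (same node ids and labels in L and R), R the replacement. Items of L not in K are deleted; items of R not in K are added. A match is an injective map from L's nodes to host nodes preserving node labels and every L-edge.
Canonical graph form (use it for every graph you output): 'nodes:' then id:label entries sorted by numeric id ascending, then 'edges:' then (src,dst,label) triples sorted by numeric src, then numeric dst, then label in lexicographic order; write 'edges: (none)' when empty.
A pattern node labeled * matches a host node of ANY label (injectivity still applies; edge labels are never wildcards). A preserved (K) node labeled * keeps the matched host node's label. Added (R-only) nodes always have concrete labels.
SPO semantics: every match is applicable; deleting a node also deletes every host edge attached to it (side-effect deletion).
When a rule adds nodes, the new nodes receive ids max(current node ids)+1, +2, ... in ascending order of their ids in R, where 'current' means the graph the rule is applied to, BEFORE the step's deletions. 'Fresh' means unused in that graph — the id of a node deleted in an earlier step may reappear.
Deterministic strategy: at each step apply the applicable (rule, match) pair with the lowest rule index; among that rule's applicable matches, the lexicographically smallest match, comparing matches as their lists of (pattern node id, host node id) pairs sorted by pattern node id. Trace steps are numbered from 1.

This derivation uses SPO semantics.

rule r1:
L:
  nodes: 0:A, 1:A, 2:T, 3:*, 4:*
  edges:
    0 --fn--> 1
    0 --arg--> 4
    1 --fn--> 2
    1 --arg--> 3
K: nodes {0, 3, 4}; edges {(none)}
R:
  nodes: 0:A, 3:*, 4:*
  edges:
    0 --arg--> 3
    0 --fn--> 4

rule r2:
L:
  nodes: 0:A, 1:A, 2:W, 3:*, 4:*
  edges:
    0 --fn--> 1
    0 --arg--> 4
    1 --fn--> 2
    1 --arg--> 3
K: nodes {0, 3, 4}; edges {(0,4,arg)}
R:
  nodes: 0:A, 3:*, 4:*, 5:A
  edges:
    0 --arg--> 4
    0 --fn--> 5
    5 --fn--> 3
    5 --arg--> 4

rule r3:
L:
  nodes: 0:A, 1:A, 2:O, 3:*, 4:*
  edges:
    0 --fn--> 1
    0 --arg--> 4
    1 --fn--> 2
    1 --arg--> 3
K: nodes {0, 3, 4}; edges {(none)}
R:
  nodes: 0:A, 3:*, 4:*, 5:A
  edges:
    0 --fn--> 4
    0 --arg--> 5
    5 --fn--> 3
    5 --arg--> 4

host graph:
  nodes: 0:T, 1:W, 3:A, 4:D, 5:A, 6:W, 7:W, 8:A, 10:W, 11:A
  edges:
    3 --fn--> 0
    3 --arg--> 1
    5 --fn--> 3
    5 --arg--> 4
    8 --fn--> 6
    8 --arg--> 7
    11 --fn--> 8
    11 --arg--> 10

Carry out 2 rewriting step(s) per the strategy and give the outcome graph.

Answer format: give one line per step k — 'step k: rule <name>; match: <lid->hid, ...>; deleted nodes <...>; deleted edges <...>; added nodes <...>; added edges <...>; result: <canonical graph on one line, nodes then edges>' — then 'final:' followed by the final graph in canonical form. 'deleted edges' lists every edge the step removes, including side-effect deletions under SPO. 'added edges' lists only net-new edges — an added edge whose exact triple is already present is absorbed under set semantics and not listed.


step 1: rule r1; match: 0->5, 1->3, 2->0, 3->1, 4->4; deleted nodes 0, 3; deleted edges (3,0,fn); (3,1,arg); (5,3,fn); (5,4,arg); added nodes (none); added edges (5,1,arg); (5,4,fn); result: nodes: 1:W, 4:D, 5:A, 6:W, 7:W, 8:A, 10:W, 11:A edges: (5,1,arg); (5,4,fn); (8,6,fn); (8,7,arg); (11,8,fn); (11,10,arg)
step 2: rule r2; match: 0->11, 1->8, 2->6, 3->7, 4->10; deleted nodes 6, 8; deleted edges (8,6,fn); (8,7,arg); (11,8,fn); added nodes 12; added edges (11,12,fn); (12,7,fn); (12,10,arg); result: nodes: 1:W, 4:D, 5:A, 7:W, 10:W, 11:A, 12:A edges: (5,1,arg); (5,4,fn); (11,10,arg); (11,12,fn); (12,7,fn); (12,10,arg)
final:
nodes: 1:W, 4:D, 5:A, 7:W, 10:W, 11:A, 12:A
edges: (5,1,arg); (5,4,fn); (11,10,arg); (11,12,fn); (12,7,fn); (12,10,arg)


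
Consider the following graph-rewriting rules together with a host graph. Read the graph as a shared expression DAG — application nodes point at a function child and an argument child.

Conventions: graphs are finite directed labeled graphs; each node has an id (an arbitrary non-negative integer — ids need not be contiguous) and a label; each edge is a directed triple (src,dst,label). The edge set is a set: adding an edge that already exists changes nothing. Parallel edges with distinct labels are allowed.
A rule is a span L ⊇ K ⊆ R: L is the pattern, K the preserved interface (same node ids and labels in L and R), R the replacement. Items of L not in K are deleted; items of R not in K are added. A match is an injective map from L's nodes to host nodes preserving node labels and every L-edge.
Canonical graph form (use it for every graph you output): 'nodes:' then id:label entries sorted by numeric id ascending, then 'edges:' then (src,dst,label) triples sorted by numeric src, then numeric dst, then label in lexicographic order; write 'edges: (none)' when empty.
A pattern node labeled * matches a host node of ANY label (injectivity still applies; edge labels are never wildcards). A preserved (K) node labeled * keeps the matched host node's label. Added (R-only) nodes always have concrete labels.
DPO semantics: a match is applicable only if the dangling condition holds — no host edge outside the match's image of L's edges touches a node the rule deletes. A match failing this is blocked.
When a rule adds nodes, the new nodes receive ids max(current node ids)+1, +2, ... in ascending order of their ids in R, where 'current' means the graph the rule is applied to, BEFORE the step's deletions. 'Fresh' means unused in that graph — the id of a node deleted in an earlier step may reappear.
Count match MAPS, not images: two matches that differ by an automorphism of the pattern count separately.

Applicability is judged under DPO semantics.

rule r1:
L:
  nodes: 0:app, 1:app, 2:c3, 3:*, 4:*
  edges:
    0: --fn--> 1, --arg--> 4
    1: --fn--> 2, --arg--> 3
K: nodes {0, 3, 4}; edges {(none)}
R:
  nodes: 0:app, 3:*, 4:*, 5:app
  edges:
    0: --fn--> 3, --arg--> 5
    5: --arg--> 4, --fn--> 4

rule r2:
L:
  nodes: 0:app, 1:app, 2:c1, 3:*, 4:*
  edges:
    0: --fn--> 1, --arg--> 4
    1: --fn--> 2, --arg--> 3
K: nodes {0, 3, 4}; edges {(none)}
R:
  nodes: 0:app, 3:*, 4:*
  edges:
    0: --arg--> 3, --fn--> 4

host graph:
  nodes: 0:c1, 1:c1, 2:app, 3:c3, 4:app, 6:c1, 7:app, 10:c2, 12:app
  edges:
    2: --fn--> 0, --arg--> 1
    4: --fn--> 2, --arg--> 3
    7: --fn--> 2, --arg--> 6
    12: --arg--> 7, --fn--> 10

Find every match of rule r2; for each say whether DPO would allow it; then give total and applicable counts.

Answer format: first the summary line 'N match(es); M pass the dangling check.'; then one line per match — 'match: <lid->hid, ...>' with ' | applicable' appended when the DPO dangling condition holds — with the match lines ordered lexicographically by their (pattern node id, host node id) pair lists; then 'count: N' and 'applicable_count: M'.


2 match(es); 0 pass the dangling check.
match: 0->4, 1->2, 2->0, 3->1, 4->3
match: 0->7, 1->2, 2->0, 3->1, 4->6
count: 2
applicable_count: 0


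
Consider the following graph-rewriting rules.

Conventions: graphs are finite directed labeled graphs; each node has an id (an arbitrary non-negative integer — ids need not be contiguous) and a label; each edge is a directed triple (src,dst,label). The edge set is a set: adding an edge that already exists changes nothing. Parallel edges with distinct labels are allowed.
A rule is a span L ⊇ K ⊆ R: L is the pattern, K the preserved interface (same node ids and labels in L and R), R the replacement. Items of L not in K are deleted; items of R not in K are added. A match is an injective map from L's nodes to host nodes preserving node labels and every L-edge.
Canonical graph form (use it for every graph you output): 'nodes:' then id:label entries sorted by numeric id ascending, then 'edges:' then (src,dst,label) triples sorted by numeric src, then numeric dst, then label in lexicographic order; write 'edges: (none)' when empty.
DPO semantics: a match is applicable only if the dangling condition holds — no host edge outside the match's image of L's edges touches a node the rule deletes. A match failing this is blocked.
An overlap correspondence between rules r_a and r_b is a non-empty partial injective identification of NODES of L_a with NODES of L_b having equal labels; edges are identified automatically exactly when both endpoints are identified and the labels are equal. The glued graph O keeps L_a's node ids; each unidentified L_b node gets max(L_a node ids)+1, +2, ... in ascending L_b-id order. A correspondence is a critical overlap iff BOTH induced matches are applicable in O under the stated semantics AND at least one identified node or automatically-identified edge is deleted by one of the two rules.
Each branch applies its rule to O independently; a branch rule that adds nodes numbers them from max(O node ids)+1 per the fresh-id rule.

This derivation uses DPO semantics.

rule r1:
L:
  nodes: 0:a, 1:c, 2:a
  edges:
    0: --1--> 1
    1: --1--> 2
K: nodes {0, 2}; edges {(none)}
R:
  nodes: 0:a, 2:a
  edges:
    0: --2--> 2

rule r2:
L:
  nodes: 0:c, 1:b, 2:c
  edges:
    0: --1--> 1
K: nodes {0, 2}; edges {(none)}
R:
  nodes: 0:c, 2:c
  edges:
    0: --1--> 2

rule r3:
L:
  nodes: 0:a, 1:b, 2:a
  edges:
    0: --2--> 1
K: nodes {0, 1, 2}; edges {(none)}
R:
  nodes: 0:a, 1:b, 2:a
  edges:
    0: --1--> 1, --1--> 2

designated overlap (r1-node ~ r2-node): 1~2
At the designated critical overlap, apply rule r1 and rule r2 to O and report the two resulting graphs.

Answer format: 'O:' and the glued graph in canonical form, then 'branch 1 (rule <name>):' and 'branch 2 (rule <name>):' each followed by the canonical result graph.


O:
nodes: 0:a, 1:c, 2:a, 3:c, 4:b
edges: (0,1,1); (1,2,1); (3,4,1)
branch 1 (rule r1):
nodes: 0:a, 2:a, 3:c, 4:b
edges: (0,2,2); (3,4,1)
branch 2 (rule r2):
nodes: 0:a, 1:c, 2:a, 3:c
edges: (0,1,1); (1,2,1); (3,1,1)


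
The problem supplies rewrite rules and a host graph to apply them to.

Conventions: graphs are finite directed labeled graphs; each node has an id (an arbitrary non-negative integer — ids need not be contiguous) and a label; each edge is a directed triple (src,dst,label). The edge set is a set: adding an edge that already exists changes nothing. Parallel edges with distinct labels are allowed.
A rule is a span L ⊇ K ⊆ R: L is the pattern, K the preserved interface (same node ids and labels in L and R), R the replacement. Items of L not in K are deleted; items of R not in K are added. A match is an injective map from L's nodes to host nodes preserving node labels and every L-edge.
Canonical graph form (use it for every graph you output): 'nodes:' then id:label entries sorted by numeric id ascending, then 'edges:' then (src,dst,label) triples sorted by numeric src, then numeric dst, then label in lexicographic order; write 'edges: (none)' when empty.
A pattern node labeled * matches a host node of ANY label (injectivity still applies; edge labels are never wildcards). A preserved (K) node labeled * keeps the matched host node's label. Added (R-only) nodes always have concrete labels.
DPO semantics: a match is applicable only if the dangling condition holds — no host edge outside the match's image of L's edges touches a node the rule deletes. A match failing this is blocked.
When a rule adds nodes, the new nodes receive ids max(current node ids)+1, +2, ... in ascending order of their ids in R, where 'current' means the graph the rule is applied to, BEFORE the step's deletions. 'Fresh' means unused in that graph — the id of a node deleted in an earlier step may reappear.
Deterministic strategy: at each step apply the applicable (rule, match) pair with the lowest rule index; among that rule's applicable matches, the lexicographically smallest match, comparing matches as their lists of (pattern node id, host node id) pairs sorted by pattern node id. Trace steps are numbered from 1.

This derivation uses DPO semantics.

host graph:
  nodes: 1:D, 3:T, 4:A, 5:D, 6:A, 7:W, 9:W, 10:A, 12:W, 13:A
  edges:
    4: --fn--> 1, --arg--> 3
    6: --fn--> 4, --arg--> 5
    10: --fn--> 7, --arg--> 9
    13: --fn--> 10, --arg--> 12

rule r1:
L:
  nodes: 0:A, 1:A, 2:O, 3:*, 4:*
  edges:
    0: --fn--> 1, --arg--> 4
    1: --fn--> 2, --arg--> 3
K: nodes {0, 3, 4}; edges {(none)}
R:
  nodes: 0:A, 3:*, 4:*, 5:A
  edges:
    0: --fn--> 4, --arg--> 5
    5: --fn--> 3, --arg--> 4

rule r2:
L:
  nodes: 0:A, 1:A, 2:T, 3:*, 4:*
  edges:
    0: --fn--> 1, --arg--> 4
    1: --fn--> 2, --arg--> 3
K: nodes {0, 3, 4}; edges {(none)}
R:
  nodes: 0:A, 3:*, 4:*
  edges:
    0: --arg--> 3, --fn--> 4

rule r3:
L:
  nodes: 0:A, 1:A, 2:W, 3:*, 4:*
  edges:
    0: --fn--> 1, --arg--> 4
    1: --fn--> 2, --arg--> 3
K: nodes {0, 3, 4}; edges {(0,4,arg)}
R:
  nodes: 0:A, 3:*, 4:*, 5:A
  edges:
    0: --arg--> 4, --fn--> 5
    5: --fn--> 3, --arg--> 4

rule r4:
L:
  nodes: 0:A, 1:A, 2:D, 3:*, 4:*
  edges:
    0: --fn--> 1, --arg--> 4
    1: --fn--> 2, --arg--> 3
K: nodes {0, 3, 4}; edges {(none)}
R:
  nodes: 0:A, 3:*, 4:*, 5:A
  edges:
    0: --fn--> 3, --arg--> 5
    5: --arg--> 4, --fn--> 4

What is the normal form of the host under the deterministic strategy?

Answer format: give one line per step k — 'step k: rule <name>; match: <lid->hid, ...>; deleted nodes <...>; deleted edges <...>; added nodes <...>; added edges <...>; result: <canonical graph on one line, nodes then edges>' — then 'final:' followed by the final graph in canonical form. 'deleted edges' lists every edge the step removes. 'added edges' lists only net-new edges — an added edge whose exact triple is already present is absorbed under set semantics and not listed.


step 1: rule r3; match: 0->13, 1->10, 2->7, 3->9, 4->12; deleted nodes 7, 10; deleted edges (10,7,fn); (10,9,arg); (13,10,fn); added nodes 14; added edges (13,14,fn); (14,9,fn); (14,12,arg); result: nodes: 1:D, 3:T, 4:A, 5:D, 6:A, 9:W, 12:W, 13:A, 14:A edges: (4,1,fn); (4,3,arg); (6,4,fn); (6,5,arg); (13,12,arg); (13,14,fn); (14,9,fn); (14,12,arg)
step 2: rule r4; match: 0->6, 1->4, 2->1, 3->3, 4->5; deleted nodes 1, 4; deleted edges (4,1,fn); (4,3,arg); (6,4,fn); (6,5,arg); added nodes 15; added edges (6,3,fn); (6,15,arg); (15,5,arg); (15,5,fn); result: nodes: 3:T, 5:D, 6:A, 9:W, 12:W, 13:A, 14:A, 15:A edges: (6,3,fn); (6,15,arg); (13,12,arg); (13,14,fn); (14,9,fn); (14,12,arg); (15,5,arg); (15,5,fn)
final:
nodes: 3:T, 5:D, 6:A, 9:W, 12:W, 13:A, 14:A, 15:A
edges: (6,3,fn); (6,15,arg); (13,12,arg); (13,14,fn); (14,9,fn); (14,12,arg); (15,5,arg); (15,5,fn)


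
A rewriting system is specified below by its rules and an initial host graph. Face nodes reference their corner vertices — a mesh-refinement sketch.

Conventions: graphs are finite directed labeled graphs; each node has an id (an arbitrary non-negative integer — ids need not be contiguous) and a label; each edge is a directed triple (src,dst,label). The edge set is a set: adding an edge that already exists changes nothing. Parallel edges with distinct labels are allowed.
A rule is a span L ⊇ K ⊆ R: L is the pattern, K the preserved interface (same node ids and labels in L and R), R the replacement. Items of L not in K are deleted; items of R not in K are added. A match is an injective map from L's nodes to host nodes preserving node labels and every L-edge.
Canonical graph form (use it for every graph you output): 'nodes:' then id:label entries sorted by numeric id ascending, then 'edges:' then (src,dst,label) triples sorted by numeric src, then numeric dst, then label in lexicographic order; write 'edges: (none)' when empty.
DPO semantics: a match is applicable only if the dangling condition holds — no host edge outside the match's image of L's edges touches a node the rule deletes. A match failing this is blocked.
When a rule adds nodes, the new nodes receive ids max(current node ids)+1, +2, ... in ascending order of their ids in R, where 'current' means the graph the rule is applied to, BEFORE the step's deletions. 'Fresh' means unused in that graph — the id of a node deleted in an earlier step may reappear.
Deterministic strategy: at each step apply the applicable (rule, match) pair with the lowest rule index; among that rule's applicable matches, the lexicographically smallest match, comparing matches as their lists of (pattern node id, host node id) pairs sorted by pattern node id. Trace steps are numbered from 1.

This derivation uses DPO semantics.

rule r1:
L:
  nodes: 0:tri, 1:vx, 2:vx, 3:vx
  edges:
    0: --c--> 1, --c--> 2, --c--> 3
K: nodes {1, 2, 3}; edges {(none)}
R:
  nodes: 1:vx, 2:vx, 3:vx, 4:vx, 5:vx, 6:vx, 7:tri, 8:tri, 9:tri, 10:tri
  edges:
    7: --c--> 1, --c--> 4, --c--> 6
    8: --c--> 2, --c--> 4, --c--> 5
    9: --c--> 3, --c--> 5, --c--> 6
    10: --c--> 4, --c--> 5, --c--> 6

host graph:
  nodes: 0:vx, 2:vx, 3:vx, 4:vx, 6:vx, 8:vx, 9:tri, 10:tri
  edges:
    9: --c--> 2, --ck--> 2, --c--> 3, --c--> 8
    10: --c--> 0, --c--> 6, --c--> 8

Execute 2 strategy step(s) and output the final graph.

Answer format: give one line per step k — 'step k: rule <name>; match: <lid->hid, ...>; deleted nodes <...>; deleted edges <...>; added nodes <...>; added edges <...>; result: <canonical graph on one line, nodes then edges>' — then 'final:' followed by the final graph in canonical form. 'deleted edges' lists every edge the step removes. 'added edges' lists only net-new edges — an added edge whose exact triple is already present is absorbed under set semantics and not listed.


step 1: rule r1; match: 0->10, 1->0, 2->6, 3->8; deleted nodes 10; deleted edges (10,0,c); (10,6,c); (10,8,c); added nodes 11, 12, 13, 14, 15, 16, 17; added edges (14,0,c); (14,11,c); (14,13,c); (15,6,c); (15,11,c); (15,12,c); (16,8,c); (16,12,c); (16,13,c); (17,11,c); (17,12,c); (17,13,c); result: nodes: 0:vx, 2:vx, 3:vx, 4:vx, 6:vx, 8:vx, 9:tri, 11:vx, 12:vx, 13:vx, 14:tri, 15:tri, 16:tri, 17:tri edges: (9,2,c); (9,2,ck); (9,3,c); (9,8,c); (14,0,c); (14,11,c); (14,13,c); (15,6,c); (15,11,c); (15,12,c); (16,8,c); (16,12,c); (16,13,c); (17,11,c); (17,12,c); (17,13,c)
step 2: rule r1; match: 0->14, 1->0, 2->11, 3->13; deleted nodes 14; deleted edges (14,0,c); (14,11,c); (14,13,c); added nodes 18, 19, 20, 21, 22, 23, 24; added edges (21,0,c); (21,18,c); (21,20,c); (22,11,c); (22,18,c); (22,19,c); (23,13,c); (23,19,c); (23,20,c); (24,18,c); (24,19,c); (24,20,c); result: nodes: 0:vx, 2:vx, 3:vx, 4:vx, 6:vx, 8:vx, 9:tri, 11:vx, 12:vx, 13:vx, 15:tri, 16:tri, 17:tri, 18:vx, 19:vx, 20:vx, 21:tri, 22:tri, 23:tri, 24:tri edges: (9,2,c); (9,2,ck); (9,3,c); (9,8,c); (15,6,c); (15,11,c); (15,12,c); (16,8,c); (16,12,c); (16,13,c); (17,11,c); (17,12,c); (17,13,c); (21,0,c); (21,18,c); (21,20,c); (22,11,c); (22,18,c); (22,19,c); (23,13,c); (23,19,c); (23,20,c); (24,18,c); (24,19,c); (24,20,c)
final:
nodes: 0:vx, 2:vx, 3:vx, 4:vx, 6:vx, 8:vx, 9:tri, 11:vx, 12:vx, 13:vx, 15:tri, 16:tri, 17:tri, 18:vx, 19:vx, 20:vx, 21:tri, 22:tri, 23:tri, 24:tri
edges: (9,2,c); (9,2,ck); (9,3,c); (9,8,c); (15,6,c); (15,11,c); (15,12,c); (16,8,c); (16,12,c); (16,13,c); (17,11,c); (17,12,c); (17,13,c); (21,0,c); (21,18,c); (21,20,c); (22,11,c); (22,18,c); (22,19,c); (23,13,c); (23,19,c); (23,20,c); (24,18,c); (24,19,c); (24,20,c)


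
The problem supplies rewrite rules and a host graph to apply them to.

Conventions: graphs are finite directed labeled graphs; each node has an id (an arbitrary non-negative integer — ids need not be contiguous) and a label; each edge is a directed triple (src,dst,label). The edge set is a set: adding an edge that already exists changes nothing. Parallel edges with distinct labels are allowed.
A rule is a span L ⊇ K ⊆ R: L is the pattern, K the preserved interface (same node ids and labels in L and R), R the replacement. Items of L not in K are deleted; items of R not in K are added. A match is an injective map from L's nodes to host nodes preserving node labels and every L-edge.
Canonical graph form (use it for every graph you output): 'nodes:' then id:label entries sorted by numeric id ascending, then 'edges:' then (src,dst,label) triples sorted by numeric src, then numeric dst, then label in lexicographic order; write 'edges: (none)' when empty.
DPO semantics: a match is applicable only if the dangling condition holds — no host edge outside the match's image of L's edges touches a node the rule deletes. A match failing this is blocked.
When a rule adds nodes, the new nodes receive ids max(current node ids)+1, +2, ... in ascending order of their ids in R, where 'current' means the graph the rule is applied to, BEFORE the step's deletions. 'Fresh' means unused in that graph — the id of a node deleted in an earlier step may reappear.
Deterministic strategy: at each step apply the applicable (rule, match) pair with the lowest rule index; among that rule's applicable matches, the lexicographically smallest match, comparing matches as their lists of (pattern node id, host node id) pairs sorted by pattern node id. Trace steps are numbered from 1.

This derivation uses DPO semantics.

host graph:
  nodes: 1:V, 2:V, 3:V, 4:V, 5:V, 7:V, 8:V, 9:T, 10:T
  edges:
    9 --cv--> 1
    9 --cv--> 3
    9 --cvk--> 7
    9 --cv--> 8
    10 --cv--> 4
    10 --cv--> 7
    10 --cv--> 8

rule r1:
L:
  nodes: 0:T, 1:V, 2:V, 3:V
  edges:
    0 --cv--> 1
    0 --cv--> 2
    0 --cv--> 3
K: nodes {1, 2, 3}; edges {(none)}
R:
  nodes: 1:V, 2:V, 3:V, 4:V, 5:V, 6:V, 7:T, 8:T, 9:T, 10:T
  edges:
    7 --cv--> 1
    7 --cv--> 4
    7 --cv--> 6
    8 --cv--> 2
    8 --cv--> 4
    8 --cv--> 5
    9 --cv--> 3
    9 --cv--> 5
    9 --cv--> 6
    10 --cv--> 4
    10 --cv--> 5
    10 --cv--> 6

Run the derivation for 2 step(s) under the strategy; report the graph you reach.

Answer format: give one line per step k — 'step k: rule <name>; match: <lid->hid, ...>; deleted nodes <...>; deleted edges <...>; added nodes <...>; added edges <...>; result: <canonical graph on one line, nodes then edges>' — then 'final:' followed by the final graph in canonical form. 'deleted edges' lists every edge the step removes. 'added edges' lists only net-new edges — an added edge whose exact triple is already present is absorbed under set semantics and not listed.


step 1: rule r1; match: 0->10, 1->4, 2->7, 3->8; deleted nodes 10; deleted edges (10,4,cv); (10,7,cv); (10,8,cv); added nodes 11, 12, 13, 14, 15, 16, 17; added edges (14,4,cv); (14,11,cv); (14,13,cv); (15,7,cv); (15,11,cv); (15,12,cv); (16,8,cv); (16,12,cv); (16,13,cv); (17,11,cv); (17,12,cv); (17,13,cv); result: nodes: 1:V, 2:V, 3:V, 4:V, 5:V, 7:V, 8:V, 9:T, 11:V, 12:V, 13:V, 14:T, 15:T, 16:T, 17:T edges: (9,1,cv); (9,3,cv); (9,7,cvk); (9,8,cv); (14,4,cv); (14,11,cv); (14,13,cv); (15,7,cv); (15,11,cv); (15,12,cv); (16,8,cv); (16,12,cv); (16,13,cv); (17,11,cv); (17,12,cv); (17,13,cv)
step 2: rule r1; match: 0->14, 1->4, 2->11, 3->13; deleted nodes 14; deleted edges (14,4,cv); (14,11,cv); (14,13,cv); added nodes 18, 19, 20, 21, 22, 23, 24; added edges (21,4,cv); (21,18,cv); (21,20,cv); (22,11,cv); (22,18,cv); (22,19,cv); (23,13,cv); (23,19,cv); (23,20,cv); (24,18,cv); (24,19,cv); (24,20,cv); result: nodes: 1:V, 2:V, 3:V, 4:V, 5:V, 7:V, 8:V, 9:T, 11:V, 12:V, 13:V, 15:T, 16:T, 17:T, 18:V, 19:V, 20:V, 21:T, 22:T, 23:T, 24:T edges: (9,1,cv); (9,3,cv); (9,7,cvk); (9,8,cv); (15,7,cv); (15,11,cv); (15,12,cv); (16,8,cv); (16,12,cv); (16,13,cv); (17,11,cv); (17,12,cv); (17,13,cv); (21,4,cv); (21,18,cv); (21,20,cv); (22,11,cv); (22,18,cv); (22,19,cv); (23,13,cv); (23,19,cv); (23,20,cv); (24,18,cv); (24,19,cv); (24,20,cv)
final:
nodes: 1:V, 2:V, 3:V, 4:V, 5:V, 7:V, 8:V, 9:T, 11:V, 12:V, 13:V, 15:T, 16:T, 17:T, 18:V, 19:V, 20:V, 21:T, 22:T, 23:T, 24:T
edges: (9,1,cv); (9,3,cv); (9,7,cvk); (9,8,cv); (15,7,cv); (15,11,cv); (15,12,cv); (16,8,cv); (16,12,cv); (16,13,cv); (17,11,cv); (17,12,cv); (17,13,cv); (21,4,cv); (21,18,cv); (21,20,cv); (22,11,cv); (22,18,cv); (22,19,cv); (23,13,cv); (23,19,cv); (23,20,cv); (24,18,cv); (24,19,cv); (24,20,cv)


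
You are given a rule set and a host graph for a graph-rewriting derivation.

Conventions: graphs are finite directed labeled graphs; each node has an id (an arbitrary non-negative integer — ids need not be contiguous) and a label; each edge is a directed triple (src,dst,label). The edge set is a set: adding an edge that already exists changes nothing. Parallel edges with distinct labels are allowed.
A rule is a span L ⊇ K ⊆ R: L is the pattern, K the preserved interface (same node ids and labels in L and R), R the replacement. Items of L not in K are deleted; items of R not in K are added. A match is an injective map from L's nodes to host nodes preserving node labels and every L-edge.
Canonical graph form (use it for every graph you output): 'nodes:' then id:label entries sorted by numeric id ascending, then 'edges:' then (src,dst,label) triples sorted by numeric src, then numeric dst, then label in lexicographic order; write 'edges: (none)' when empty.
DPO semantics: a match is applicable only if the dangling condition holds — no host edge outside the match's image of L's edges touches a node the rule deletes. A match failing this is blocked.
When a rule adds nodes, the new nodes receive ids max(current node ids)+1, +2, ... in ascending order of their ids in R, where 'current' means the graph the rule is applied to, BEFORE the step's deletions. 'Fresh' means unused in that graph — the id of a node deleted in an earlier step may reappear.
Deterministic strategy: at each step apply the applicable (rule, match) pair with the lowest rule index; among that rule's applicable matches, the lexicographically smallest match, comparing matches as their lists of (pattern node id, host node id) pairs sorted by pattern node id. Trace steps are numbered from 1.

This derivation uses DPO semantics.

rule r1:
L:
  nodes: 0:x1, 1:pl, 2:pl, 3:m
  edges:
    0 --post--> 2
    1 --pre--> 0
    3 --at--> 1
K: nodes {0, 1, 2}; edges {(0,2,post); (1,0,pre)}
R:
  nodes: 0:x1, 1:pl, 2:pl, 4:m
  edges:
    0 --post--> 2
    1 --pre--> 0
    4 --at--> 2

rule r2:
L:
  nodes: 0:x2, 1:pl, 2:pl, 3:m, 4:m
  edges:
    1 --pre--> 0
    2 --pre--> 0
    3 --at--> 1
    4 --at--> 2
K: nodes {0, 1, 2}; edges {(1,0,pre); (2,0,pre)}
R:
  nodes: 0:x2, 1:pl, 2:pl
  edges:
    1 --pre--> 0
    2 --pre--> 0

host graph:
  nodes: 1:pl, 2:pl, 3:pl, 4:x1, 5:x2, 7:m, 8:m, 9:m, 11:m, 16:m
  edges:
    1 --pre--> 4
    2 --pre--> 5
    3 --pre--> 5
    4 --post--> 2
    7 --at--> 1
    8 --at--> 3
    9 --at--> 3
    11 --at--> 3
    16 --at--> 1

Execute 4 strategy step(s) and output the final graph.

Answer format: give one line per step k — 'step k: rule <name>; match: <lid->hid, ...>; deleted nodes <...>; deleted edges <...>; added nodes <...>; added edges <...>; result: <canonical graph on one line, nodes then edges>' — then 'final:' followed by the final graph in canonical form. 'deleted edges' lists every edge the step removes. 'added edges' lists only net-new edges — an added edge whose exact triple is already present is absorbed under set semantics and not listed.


step 1: rule r1; match: 0->4, 1->1, 2->2, 3->7; deleted nodes 7; deleted edges (7,1,at); added nodes 17; added edges (17,2,at); result: nodes: 1:pl, 2:pl, 3:pl, 4:x1, 5:x2, 8:m, 9:m, 11:m, 16:m, 17:m edges: (1,4,pre); (2,5,pre); (3,5,pre); (4,2,post); (8,3,at); (9,3,at); (11,3,at); (16,1,at); (17,2,at)
step 2: rule r1; match: 0->4, 1->1, 2->2, 3->16; deleted nodes 16; deleted edges (16,1,at); added nodes 18; added edges (18,2,at); result: nodes: 1:pl, 2:pl, 3:pl, 4:x1, 5:x2, 8:m, 9:m, 11:m, 17:m, 18:m edges: (1,4,pre); (2,5,pre); (3,5,pre); (4,2,post); (8,3,at); (9,3,at); (11,3,at); (17,2,at); (18,2,at)
step 3: rule r2; match: 0->5, 1->2, 2->3, 3->17, 4->8; deleted nodes 8, 17; deleted edges (8,3,at); (17,2,at); added nodes (none); added edges (none); result: nodes: 1:pl, 2:pl, 3:pl, 4:x1, 5:x2, 9:m, 11:m, 18:m edges: (1,4,pre); (2,5,pre); (3,5,pre); (4,2,post); (9,3,at); (11,3,at); (18,2,at)
step 4: rule r2; match: 0->5, 1->2, 2->3, 3->18, 4->9; deleted nodes 9, 18; deleted edges (9,3,at); (18,2,at); added nodes (none); added edges (none); result: nodes: 1:pl, 2:pl, 3:pl, 4:x1, 5:x2, 11:m edges: (1,4,pre); (2,5,pre); (3,5,pre); (4,2,post); (11,3,at)
final:
nodes: 1:pl, 2:pl, 3:pl, 4:x1, 5:x2, 11:m
edges: (1,4,pre); (2,5,pre); (3,5,pre); (4,2,post); (11,3,at)


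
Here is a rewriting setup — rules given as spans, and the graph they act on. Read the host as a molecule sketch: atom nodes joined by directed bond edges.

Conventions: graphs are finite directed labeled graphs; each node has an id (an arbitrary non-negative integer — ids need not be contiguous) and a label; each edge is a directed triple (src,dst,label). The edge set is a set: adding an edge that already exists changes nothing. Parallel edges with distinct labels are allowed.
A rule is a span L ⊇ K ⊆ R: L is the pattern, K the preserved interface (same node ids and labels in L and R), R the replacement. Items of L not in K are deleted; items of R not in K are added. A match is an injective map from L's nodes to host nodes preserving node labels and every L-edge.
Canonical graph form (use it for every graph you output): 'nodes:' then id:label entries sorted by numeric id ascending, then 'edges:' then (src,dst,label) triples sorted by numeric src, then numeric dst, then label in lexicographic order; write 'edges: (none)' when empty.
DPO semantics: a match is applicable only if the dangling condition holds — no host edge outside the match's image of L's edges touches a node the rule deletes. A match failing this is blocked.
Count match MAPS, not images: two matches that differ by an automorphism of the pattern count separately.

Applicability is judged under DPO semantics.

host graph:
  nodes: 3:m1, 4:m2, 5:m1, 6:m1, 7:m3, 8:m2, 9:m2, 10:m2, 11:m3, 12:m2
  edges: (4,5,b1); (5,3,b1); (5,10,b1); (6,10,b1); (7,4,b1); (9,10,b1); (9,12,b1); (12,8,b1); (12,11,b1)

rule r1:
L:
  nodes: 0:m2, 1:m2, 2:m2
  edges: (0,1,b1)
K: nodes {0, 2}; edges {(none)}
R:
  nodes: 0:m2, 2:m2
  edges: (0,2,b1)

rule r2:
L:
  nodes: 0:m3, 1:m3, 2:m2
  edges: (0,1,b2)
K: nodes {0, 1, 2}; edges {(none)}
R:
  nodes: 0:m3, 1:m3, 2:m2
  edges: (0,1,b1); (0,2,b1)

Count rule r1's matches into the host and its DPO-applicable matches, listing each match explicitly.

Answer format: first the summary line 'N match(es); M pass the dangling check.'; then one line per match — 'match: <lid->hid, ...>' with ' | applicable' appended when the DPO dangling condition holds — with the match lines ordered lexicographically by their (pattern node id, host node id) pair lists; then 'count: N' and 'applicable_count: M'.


9 match(es); 3 pass the dangling check.
match: 0->9, 1->10, 2->4
match: 0->9, 1->10, 2->8
match: 0->9, 1->10, 2->12
match: 0->9, 1->12, 2->4
match: 0->9, 1->12, 2->8
match: 0->9, 1->12, 2->10
match: 0->12, 1->8, 2->4 | applicable
match: 0->12, 1->8, 2->9 | applicable
match: 0->12, 1->8, 2->10 | applicable
count: 9
applicable_count: 3


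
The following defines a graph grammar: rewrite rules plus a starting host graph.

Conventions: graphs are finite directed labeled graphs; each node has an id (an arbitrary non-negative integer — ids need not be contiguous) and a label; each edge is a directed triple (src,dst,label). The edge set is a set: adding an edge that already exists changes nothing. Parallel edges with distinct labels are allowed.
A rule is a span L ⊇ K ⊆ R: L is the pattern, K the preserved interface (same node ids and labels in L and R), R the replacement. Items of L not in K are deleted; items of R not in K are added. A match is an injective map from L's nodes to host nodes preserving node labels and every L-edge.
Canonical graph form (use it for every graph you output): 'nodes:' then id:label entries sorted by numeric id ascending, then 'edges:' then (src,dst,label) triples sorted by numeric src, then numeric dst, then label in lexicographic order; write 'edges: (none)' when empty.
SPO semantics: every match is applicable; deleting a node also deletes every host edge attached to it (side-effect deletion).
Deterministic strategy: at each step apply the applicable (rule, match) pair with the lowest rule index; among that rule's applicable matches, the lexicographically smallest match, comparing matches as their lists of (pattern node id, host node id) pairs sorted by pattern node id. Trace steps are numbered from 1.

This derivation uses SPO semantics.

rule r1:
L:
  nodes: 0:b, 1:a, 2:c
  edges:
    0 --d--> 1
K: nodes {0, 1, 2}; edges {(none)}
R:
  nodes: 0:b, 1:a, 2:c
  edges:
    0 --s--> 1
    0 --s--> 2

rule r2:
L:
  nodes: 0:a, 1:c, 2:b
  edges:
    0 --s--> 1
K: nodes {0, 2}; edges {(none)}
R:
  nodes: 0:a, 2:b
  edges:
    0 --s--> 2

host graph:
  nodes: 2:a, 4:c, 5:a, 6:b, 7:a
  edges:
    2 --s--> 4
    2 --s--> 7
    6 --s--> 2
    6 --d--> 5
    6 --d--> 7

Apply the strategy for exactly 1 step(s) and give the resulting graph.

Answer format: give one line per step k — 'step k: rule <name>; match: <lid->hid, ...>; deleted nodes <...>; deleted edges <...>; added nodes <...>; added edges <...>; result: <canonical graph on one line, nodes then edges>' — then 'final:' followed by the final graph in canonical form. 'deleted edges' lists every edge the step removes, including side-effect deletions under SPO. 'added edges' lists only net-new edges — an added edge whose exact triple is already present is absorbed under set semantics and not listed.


step 1: rule r1; match: 0->6, 1->5, 2->4; deleted nodes (none); deleted edges (6,5,d); added nodes (none); added edges (6,4,s); (6,5,s); result: nodes: 2:a, 4:c, 5:a, 6:b, 7:a edges: (2,4,s); (2,7,s); (6,2,s); (6,4,s); (6,5,s); (6,7,d)
final:
nodes: 2:a, 4:c, 5:a, 6:b, 7:a
edges: (2,4,s); (2,7,s); (6,2,s); (6,4,s); (6,5,s); (6,7,d)


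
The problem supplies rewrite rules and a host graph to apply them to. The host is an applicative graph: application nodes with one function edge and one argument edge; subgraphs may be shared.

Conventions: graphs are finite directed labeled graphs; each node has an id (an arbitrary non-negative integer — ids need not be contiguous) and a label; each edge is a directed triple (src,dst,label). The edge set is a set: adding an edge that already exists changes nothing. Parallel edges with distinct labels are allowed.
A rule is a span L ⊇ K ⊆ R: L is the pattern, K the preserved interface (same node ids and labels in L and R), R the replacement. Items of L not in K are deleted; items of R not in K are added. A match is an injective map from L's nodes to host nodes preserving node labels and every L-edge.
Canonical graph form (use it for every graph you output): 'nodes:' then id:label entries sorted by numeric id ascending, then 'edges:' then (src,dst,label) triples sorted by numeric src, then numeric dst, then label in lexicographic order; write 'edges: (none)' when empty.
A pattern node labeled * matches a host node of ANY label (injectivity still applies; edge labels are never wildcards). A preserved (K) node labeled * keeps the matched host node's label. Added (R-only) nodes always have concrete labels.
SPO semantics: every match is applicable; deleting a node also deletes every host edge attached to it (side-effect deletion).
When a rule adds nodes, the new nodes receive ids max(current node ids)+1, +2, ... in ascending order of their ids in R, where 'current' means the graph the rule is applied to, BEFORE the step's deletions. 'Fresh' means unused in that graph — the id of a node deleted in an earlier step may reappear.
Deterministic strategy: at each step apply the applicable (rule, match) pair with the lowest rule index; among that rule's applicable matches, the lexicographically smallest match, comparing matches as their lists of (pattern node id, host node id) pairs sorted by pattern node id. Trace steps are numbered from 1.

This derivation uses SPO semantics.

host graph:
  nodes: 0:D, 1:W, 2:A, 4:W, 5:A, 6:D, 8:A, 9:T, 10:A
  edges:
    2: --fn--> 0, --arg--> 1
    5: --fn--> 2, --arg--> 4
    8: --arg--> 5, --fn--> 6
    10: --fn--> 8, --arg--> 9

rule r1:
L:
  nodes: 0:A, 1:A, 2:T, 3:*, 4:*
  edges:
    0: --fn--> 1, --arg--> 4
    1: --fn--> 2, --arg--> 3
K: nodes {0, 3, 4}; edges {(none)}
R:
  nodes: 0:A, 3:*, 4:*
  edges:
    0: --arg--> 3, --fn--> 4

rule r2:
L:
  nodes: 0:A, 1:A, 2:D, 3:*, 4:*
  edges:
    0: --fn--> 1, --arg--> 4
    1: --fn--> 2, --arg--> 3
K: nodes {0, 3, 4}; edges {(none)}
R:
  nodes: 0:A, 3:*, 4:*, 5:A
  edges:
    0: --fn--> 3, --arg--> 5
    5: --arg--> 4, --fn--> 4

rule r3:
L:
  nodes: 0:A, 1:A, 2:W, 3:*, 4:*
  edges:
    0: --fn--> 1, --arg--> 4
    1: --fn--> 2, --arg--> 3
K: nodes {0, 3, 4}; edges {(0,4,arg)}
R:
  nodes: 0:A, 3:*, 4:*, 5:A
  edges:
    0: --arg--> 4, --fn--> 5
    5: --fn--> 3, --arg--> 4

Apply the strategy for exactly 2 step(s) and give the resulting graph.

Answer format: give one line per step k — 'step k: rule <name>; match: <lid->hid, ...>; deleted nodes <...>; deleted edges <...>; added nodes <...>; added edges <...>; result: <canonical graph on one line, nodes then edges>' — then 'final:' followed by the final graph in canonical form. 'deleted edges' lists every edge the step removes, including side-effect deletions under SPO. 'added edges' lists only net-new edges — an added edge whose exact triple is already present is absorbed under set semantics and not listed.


step 1: rule r2; match: 0->5, 1->2, 2->0, 3->1, 4->4; deleted nodes 0, 2; deleted edges (2,0,fn); (2,1,arg); (5,2,fn); (5,4,arg); added nodes 11; added edges (5,1,fn); (5,11,arg); (11,4,arg); (11,4,fn); result: nodes: 1:W, 4:W, 5:A, 6:D, 8:A, 9:T, 10:A, 11:A edges: (5,1,fn); (5,11,arg); (8,5,arg); (8,6,fn); (10,8,fn); (10,9,arg); (11,4,arg); (11,4,fn)
step 2: rule r2; match: 0->10, 1->8, 2->6, 3->5, 4->9; deleted nodes 6, 8; deleted edges (8,5,arg); (8,6,fn); (10,8,fn); (10,9,arg); added nodes 12; added edges (10,5,fn); (10,12,arg); (12,9,arg); (12,9,fn); result: nodes: 1:W, 4:W, 5:A, 9:T, 10:A, 11:A, 12:A edges: (5,1,fn); (5,11,arg); (10,5,fn); (10,12,arg); (11,4,arg); (11,4,fn); (12,9,arg); (12,9,fn)
final:
nodes: 1:W, 4:W, 5:A, 9:T, 10:A, 11:A, 12:A
edges: (5,1,fn); (5,11,arg); (10,5,fn); (10,12,arg); (11,4,arg); (11,4,fn); (12,9,arg); (12,9,fn)


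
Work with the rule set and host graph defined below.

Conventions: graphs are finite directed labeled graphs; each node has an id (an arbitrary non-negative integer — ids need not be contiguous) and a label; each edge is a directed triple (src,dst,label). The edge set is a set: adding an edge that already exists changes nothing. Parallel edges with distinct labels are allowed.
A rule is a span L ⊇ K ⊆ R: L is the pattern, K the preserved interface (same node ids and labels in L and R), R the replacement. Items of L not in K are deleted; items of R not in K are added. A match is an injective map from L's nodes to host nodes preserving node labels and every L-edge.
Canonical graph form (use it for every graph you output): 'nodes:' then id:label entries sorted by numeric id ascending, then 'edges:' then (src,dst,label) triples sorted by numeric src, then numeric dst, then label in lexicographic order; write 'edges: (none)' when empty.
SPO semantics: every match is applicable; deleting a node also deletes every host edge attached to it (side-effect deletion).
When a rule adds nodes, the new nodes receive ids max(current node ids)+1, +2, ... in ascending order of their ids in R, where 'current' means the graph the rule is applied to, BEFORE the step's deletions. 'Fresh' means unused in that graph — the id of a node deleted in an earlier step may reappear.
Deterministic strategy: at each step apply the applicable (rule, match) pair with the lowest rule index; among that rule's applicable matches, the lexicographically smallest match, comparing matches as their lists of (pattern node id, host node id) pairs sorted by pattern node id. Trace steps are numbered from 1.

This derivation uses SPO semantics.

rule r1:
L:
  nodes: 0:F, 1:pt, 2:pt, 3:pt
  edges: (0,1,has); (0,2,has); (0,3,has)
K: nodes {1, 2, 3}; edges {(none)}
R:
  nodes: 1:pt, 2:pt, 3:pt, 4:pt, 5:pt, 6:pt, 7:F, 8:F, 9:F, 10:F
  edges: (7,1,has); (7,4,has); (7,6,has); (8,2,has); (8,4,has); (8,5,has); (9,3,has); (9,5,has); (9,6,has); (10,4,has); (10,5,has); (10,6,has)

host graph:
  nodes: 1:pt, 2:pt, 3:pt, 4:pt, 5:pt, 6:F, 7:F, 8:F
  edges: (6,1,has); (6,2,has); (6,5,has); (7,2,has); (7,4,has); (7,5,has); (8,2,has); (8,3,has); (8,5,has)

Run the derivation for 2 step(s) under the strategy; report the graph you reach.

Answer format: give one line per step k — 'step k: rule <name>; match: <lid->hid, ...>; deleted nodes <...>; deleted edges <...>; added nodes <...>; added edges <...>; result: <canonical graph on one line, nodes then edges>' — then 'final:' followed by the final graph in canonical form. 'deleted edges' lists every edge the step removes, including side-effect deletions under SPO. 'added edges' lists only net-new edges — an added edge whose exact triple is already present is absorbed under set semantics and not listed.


step 1: rule r1; match: 0->6, 1->1, 2->2, 3->5; deleted nodes 6; deleted edges (6,1,has); (6,2,has); (6,5,has); added nodes 9, 10, 11, 12, 13, 14, 15; added edges (12,1,has); (12,9,has); (12,11,has); (13,2,has); (13,9,has); (13,10,has); (14,5,has); (14,10,has); (14,11,has); (15,9,has); (15,10,has); (15,11,has); result: nodes: 1:pt, 2:pt, 3:pt, 4:pt, 5:pt, 7:F, 8:F, 9:pt, 10:pt, 11:pt, 12:F, 13:F, 14:F, 15:F edges: (7,2,has); (7,4,has); (7,5,has); (8,2,has); (8,3,has); (8,5,has); (12,1,has); (12,9,has); (12,11,has); (13,2,has); (13,9,has); (13,10,has); (14,5,has); (14,10,has); (14,11,has); (15,9,has); (15,10,has); (15,11,has)
step 2: rule r1; match: 0->7, 1->2, 2->4, 3->5; deleted nodes 7; deleted edges (7,2,has); (7,4,has); (7,5,has); added nodes 16, 17, 18, 19, 20, 21, 22; added edges (19,2,has); (19,16,has); (19,18,has); (20,4,has); (20,16,has); (20,17,has); (21,5,has); (21,17,has); (21,18,has); (22,16,has); (22,17,has); (22,18,has); result: nodes: 1:pt, 2:pt, 3:pt, 4:pt, 5:pt, 8:F, 9:pt, 10:pt, 11:pt, 12:F, 13:F, 14:F, 15:F, 16:pt, 17:pt, 18:pt, 19:F, 20:F, 21:F, 22:F edges: (8,2,has); (8,3,has); (8,5,has); (12,1,has); (12,9,has); (12,11,has); (13,2,has); (13,9,has); (13,10,has); (14,5,has); (14,10,has); (14,11,has); (15,9,has); (15,10,has); (15,11,has); (19,2,has); (19,16,has); (19,18,has); (20,4,has); (20,16,has); (20,17,has); (21,5,has); (21,17,has); (21,18,has); (22,16,has); (22,17,has); (22,18,has)
final:
nodes: 1:pt, 2:pt, 3:pt, 4:pt, 5:pt, 8:F, 9:pt, 10:pt, 11:pt, 12:F, 13:F, 14:F, 15:F, 16:pt, 17:pt, 18:pt, 19:F, 20:F, 21:F, 22:F
edges: (8,2,has); (8,3,has); (8,5,has); (12,1,has); (12,9,has); (12,11,has); (13,2,has); (13,9,has); (13,10,has); (14,5,has); (14,10,has); (14,11,has); (15,9,has); (15,10,has); (15,11,has); (19,2,has); (19,16,has); (19,18,has); (20,4,has); (20,16,has); (20,17,has); (21,5,has); (21,17,has); (21,18,has); (22,16,has); (22,17,has); (22,18,has)
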